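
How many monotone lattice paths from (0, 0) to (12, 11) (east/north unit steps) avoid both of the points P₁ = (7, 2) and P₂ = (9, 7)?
Number of paths = 906066

Inclusion–exclusion. Total paths: C(23, 12) = 1352078. Through P₁: C(9, 7)·C(14, 5) = 72072. Through P₂: C(16, 9)·C(7, 3) = 400400. Since P₁ is strictly southwest of P₂, a monotone path through both must visit P₁ then P₂; paths through both = C(9, 7)·C(7, 2)·C(7, 3) = 26460. Avoid both = 1352078 − 72072 − 400400 + 26460 = 906066.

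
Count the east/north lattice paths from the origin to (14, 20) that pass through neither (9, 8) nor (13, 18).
Number of paths = 695789065

Inclusion–exclusion. Total paths: C(34, 14) = 1391975640. Through P₁: C(17, 9)·C(17, 5) = 150430280. Through P₂: C(31, 13)·C(3, 1) = 618759225. Since P₁ is strictly southwest of P₂, a monotone path through both must visit P₁ then P₂; paths through both = C(17, 9)·C(14, 4)·C(3, 1) = 73002930. Avoid both = 1391975640 − 150430280 − 618759225 + 73002930 = 695789065.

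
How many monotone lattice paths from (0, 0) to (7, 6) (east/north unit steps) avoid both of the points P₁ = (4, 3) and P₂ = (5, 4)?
Number of paths = 680

Inclusion–exclusion. Total paths: C(13, 7) = 1716. Through P₁: C(7, 4)·C(6, 3) = 700. Through P₂: C(9, 5)·C(4, 2) = 756. Since P₁ is strictly southwest of P₂, a monotone path through both must visit P₁ then P₂; paths through both = C(7, 4)·C(2, 1)·C(4, 2) = 420. Avoid both = 1716 − 700 − 756 + 420 = 680.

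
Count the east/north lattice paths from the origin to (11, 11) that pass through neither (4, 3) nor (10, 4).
Number of paths = 474159

Inclusion–exclusion. Total paths: C(22, 11) = 705432. Through P₁: C(7, 4)·C(15, 7) = 225225. Through P₂: C(14, 10)·C(8, 1) = 8008. Since P₁ is strictly southwest of P₂, a monotone path through both must visit P₁ then P₂; paths through both = C(7, 4)·C(7, 6)·C(8, 1) = 1960. Avoid both = 705432 − 225225 − 8008 + 1960 = 474159.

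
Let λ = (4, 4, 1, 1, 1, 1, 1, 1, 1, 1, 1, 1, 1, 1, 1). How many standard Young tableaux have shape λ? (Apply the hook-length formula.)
# SYT of shape (4, 4, 1, 1, 1, 1, 1, 1, 1, 1, 1, 1, 1, 1, 1) = 186200

Hook-length formula: f^λ = n! / Π hook(c), product over all cells c of the Young diagram. For λ = (4, 4, 1, 1, 1, 1, 1, 1, 1, 1, 1, 1, 1, 1, 1), n = 21 boxes. Hook lengths by row (left-to-right, top-to-bottom): [18, 4, 3, 2]; [17, 3, 2, 1]; [13]; [12]; [11]; [10]; [9]; [8]; [7]; [6]; [5]; [4]; [3]; [2]; [1]. Product of hooks = 274387444531200. So f^λ = 21! / 274387444531200 = 51090942171709440000 / 274387444531200 = 186200.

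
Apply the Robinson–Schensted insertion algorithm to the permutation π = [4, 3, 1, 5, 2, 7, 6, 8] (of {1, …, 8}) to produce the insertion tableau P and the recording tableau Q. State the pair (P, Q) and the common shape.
P = [1, 2, 6, 8] / [3, 5, 7] / [4];  Q = [1, 4, 6, 8] / [2, 5, 7] / [3];  common shape = (4, 3, 1)

Row-insert the values π_1, π_2, … into P one at a time, bumping the leftmost entry strictly greater than the inserted value down to the next row. The recording tableau Q records, in position (i, j), the step at which that cell was added to P.
  Insert 4 (step 1): P = [4];  Q = [1]
  Insert 3 (step 2): P = [3] / [4];  Q = [1] / [2]
  Insert 1 (step 3): P = [1] / [3] / [4];  Q = [1] / [2] / [3]
  Insert 5 (step 4): P = [1, 5] / [3] / [4];  Q = [1, 4] / [2] / [3]
  Insert 2 (step 5): P = [1, 2] / [3, 5] / [4];  Q = [1, 4] / [2, 5] / [3]
  Insert 7 (step 6): P = [1, 2, 7] / [3, 5] / [4];  Q = [1, 4, 6] / [2, 5] / [3]
  Insert 6 (step 7): P = [1, 2, 6] / [3, 5, 7] / [4];  Q = [1, 4, 6] / [2, 5, 7] / [3]
  Insert 8 (step 8): P = [1, 2, 6, 8] / [3, 5, 7] / [4];  Q = [1, 4, 6, 8] / [2, 5, 7] / [3]
Final shape: (4, 3, 1).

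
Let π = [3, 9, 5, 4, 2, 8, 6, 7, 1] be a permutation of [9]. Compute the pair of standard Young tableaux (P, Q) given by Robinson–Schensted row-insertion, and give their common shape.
P = [1, 4, 6, 7] / [2, 8] / [3] / [5] / [9];  Q = [1, 2, 6, 8] / [3, 7] / [4] / [5] / [9];  common shape = (4, 2, 1, 1, 1)

Row-insert the values π_1, π_2, … into P one at a time, bumping the leftmost entry strictly greater than the inserted value down to the next row. The recording tableau Q records, in position (i, j), the step at which that cell was added to P.
  Insert 3 (step 1): P = [3];  Q = [1]
  Insert 9 (step 2): P = [3, 9];  Q = [1, 2]
  Insert 5 (step 3): P = [3, 5] / [9];  Q = [1, 2] / [3]
  Insert 4 (step 4): P = [3, 4] / [5] / [9];  Q = [1, 2] / [3] / [4]
  Insert 2 (step 5): P = [2, 4] / [3] / [5] / [9];  Q = [1, 2] / [3] / [4] / [5]
  Insert 8 (step 6): P = [2, 4, 8] / [3] / [5] / [9];  Q = [1, 2, 6] / [3] / [4] / [5]
  Insert 6 (step 7): P = [2, 4, 6] / [3, 8] / [5] / [9];  Q = [1, 2, 6] / [3, 7] / [4] / [5]
  Insert 7 (step 8): P = [2, 4, 6, 7] / [3, 8] / [5] / [9];  Q = [1, 2, 6, 8] / [3, 7] / [4] / [5]
  Insert 1 (step 9): P = [1, 4, 6, 7] / [2, 8] / [3] / [5] / [9];  Q = [1, 2, 6, 8] / [3, 7] / [4] / [5] / [9]
Final shape: (4, 2, 1, 1, 1).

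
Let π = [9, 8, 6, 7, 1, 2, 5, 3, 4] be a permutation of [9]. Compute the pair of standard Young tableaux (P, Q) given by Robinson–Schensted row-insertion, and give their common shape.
P = [1, 2, 3, 4] / [5, 7] / [6] / [8] / [9];  Q = [1, 4, 7, 9] / [2, 6] / [3] / [5] / [8];  common shape = (4, 2, 1, 1, 1)

Row-insert the values π_1, π_2, … into P one at a time, bumping the leftmost entry strictly greater than the inserted value down to the next row. The recording tableau Q records, in position (i, j), the step at which that cell was added to P.
  Insert 9 (step 1): P = [9];  Q = [1]
  Insert 8 (step 2): P = [8] / [9];  Q = [1] / [2]
  Insert 6 (step 3): P = [6] / [8] / [9];  Q = [1] / [2] / [3]
  Insert 7 (step 4): P = [6, 7] / [8] / [9];  Q = [1, 4] / [2] / [3]
  Insert 1 (step 5): P = [1, 7] / [6] / [8] / [9];  Q = [1, 4] / [2] / [3] / [5]
  Insert 2 (step 6): P = [1, 2] / [6, 7] / [8] / [9];  Q = [1, 4] / [2, 6] / [3] / [5]
  Insert 5 (step 7): P = [1, 2, 5] / [6, 7] / [8] / [9];  Q = [1, 4, 7] / [2, 6] / [3] / [5]
  Insert 3 (step 8): P = [1, 2, 3] / [5, 7] / [6] / [8] / [9];  Q = [1, 4, 7] / [2, 6] / [3] / [5] / [8]
  Insert 4 (step 9): P = [1, 2, 3, 4] / [5, 7] / [6] / [8] / [9];  Q = [1, 4, 7, 9] / [2, 6] / [3] / [5] / [8]
Final shape: (4, 2, 1, 1, 1).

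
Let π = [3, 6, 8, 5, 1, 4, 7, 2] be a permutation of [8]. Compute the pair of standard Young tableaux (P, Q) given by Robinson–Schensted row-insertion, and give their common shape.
P = [1, 2, 7] / [3, 4, 8] / [5] / [6];  Q = [1, 2, 3] / [4, 6, 7] / [5] / [8];  common shape = (3, 3, 1, 1)

Row-insert the values π_1, π_2, … into P one at a time, bumping the leftmost entry strictly greater than the inserted value down to the next row. The recording tableau Q records, in position (i, j), the step at which that cell was added to P.
  Insert 3 (step 1): P = [3];  Q = [1]
  Insert 6 (step 2): P = [3, 6];  Q = [1, 2]
  Insert 8 (step 3): P = [3, 6, 8];  Q = [1, 2, 3]
  Insert 5 (step 4): P = [3, 5, 8] / [6];  Q = [1, 2, 3] / [4]
  Insert 1 (step 5): P = [1, 5, 8] / [3] / [6];  Q = [1, 2, 3] / [4] / [5]
  Insert 4 (step 6): P = [1, 4, 8] / [3, 5] / [6];  Q = [1, 2, 3] / [4, 6] / [5]
  Insert 7 (step 7): P = [1, 4, 7] / [3, 5, 8] / [6];  Q = [1, 2, 3] / [4, 6, 7] / [5]
  Insert 2 (step 8): P = [1, 2, 7] / [3, 4, 8] / [5] / [6];  Q = [1, 2, 3] / [4, 6, 7] / [5] / [8]
Final shape: (3, 3, 1, 1).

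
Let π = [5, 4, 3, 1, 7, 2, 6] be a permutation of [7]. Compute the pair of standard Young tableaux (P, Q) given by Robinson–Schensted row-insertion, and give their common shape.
P = [1, 2, 6] / [3, 7] / [4] / [5];  Q = [1, 5, 7] / [2, 6] / [3] / [4];  common shape = (3, 2, 1, 1)

Row-insert the values π_1, π_2, … into P one at a time, bumping the leftmost entry strictly greater than the inserted value down to the next row. The recording tableau Q records, in position (i, j), the step at which that cell was added to P.
  Insert 5 (step 1): P = [5];  Q = [1]
  Insert 4 (step 2): P = [4] / [5];  Q = [1] / [2]
  Insert 3 (step 3): P = [3] / [4] / [5];  Q = [1] / [2] / [3]
  Insert 1 (step 4): P = [1] / [3] / [4] / [5];  Q = [1] / [2] / [3] / [4]
  Insert 7 (step 5): P = [1, 7] / [3] / [4] / [5];  Q = [1, 5] / [2] / [3] / [4]
  Insert 2 (step 6): P = [1, 2] / [3, 7] / [4] / [5];  Q = [1, 5] / [2, 6] / [3] / [4]
  Insert 6 (step 7): P = [1, 2, 6] / [3, 7] / [4] / [5];  Q = [1, 5, 7] / [2, 6] / [3] / [4]
Final shape: (3, 2, 1, 1).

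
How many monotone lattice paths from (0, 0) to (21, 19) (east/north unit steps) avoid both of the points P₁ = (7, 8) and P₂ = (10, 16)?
Number of paths = 101052053960

Inclusion–exclusion. Total paths: C(40, 21) = 131282408400. Through P₁: C(15, 7)·C(25, 14) = 28683369000. Through P₂: C(26, 10)·C(14, 11) = 1933471540. Since P₁ is strictly southwest of P₂, a monotone path through both must visit P₁ then P₂; paths through both = C(15, 7)·C(11, 3)·C(14, 11) = 386486100. Avoid both = 131282408400 − 28683369000 − 1933471540 + 386486100 = 101052053960.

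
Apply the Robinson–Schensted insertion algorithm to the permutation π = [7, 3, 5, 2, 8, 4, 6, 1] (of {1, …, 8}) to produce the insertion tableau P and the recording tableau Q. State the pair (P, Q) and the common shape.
P = [1, 4, 6] / [2, 5, 8] / [3] / [7];  Q = [1, 3, 5] / [2, 6, 7] / [4] / [8];  common shape = (3, 3, 1, 1)

Row-insert the values π_1, π_2, … into P one at a time, bumping the leftmost entry strictly greater than the inserted value down to the next row. The recording tableau Q records, in position (i, j), the step at which that cell was added to P.
  Insert 7 (step 1): P = [7];  Q = [1]
  Insert 3 (step 2): P = [3] / [7];  Q = [1] / [2]
  Insert 5 (step 3): P = [3, 5] / [7];  Q = [1, 3] / [2]
  Insert 2 (step 4): P = [2, 5] / [3] / [7];  Q = [1, 3] / [2] / [4]
  Insert 8 (step 5): P = [2, 5, 8] / [3] / [7];  Q = [1, 3, 5] / [2] / [4]
  Insert 4 (step 6): P = [2, 4, 8] / [3, 5] / [7];  Q = [1, 3, 5] / [2, 6] / [4]
  Insert 6 (step 7): P = [2, 4, 6] / [3, 5, 8] / [7];  Q = [1, 3, 5] / [2, 6, 7] / [4]
  Insert 1 (step 8): P = [1, 4, 6] / [2, 5, 8] / [3] / [7];  Q = [1, 3, 5] / [2, 6, 7] / [4] / [8]
Final shape: (3, 3, 1, 1).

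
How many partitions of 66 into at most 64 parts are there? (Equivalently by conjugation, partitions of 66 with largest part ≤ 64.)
p(66, parts ≤ 64) = 2323518

Use the recurrence p(n, m) = p(n, m−1) + p(n−m, m): either the largest part is < m (count p(n, m−1)) or the largest part is exactly m (remove one copy of m, count p(n−m, m)). With p(0, ·) = 1 this gives p(66, parts ≤ 64) = 2323518. (By conjugating Young diagrams, this also counts partitions of 66 into at most 64 parts.)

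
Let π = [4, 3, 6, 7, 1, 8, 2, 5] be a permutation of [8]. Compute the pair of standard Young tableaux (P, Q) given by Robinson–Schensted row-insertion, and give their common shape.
P = [1, 2, 5, 8] / [3, 6, 7] / [4];  Q = [1, 3, 4, 6] / [2, 7, 8] / [5];  common shape = (4, 3, 1)

Row-insert the values π_1, π_2, … into P one at a time, bumping the leftmost entry strictly greater than the inserted value down to the next row. The recording tableau Q records, in position (i, j), the step at which that cell was added to P.
  Insert 4 (step 1): P = [4];  Q = [1]
  Insert 3 (step 2): P = [3] / [4];  Q = [1] / [2]
  Insert 6 (step 3): P = [3, 6] / [4];  Q = [1, 3] / [2]
  Insert 7 (step 4): P = [3, 6, 7] / [4];  Q = [1, 3, 4] / [2]
  Insert 1 (step 5): P = [1, 6, 7] / [3] / [4];  Q = [1, 3, 4] / [2] / [5]
  Insert 8 (step 6): P = [1, 6, 7, 8] / [3] / [4];  Q = [1, 3, 4, 6] / [2] / [5]
  Insert 2 (step 7): P = [1, 2, 7, 8] / [3, 6] / [4];  Q = [1, 3, 4, 6] / [2, 7] / [5]
  Insert 5 (step 8): P = [1, 2, 5, 8] / [3, 6, 7] / [4];  Q = [1, 3, 4, 6] / [2, 7, 8] / [5]
Final shape: (4, 3, 1).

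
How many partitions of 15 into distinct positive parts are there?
q(15) = 27

List partitions of 15 into distinct parts: 15, 14+1, 13+2, 12+3, 12+2+1, 11+4, 11+3+1, 10+5, 10+4+1, 10+3+2, 9+6, 9+5+1, 9+4+2, 9+3+2+1, 8+7, 8+6+1, 8+5+2, 8+4+3, 8+4+2+1, 7+6+2, 7+5+3, 7+5+2+1, 7+4+3+1, 6+5+4, 6+5+3+1, 6+4+3+2, 5+4+3+2+1. There are q(15) = 27. (Euler: this equals the number of odd-part partitions of 15.)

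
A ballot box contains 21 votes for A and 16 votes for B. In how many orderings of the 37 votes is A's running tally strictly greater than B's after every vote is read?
Strict-lead orderings = 1739969550

Total orderings of the 37 votes with 21 for A: C(37, 21) = 12875774670. By the Bertrand ballot formula (Cycle Lemma / reflection principle), the number of orderings in which A is strictly ahead of B throughout is (p − q)/(p + q) · C(p + q, p) = (21 − 16)/(21 + 16) · 12875774670 = 1739969550.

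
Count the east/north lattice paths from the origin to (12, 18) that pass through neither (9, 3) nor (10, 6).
Number of paths = 85665057

Inclusion–exclusion. Total paths: C(30, 12) = 86493225. Through P₁: C(12, 9)·C(18, 3) = 179520. Through P₂: C(16, 10)·C(14, 2) = 728728. Since P₁ is strictly southwest of P₂, a monotone path through both must visit P₁ then P₂; paths through both = C(12, 9)·C(4, 1)·C(14, 2) = 80080. Avoid both = 86493225 − 179520 − 728728 + 80080 = 85665057.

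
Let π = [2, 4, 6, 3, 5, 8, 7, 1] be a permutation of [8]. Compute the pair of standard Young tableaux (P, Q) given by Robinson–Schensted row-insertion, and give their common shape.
P = [1, 3, 5, 7] / [2, 6, 8] / [4];  Q = [1, 2, 3, 6] / [4, 5, 7] / [8];  common shape = (4, 3, 1)

Row-insert the values π_1, π_2, … into P one at a time, bumping the leftmost entry strictly greater than the inserted value down to the next row. The recording tableau Q records, in position (i, j), the step at which that cell was added to P.
  Insert 2 (step 1): P = [2];  Q = [1]
  Insert 4 (step 2): P = [2, 4];  Q = [1, 2]
  Insert 6 (step 3): P = [2, 4, 6];  Q = [1, 2, 3]
  Insert 3 (step 4): P = [2, 3, 6] / [4];  Q = [1, 2, 3] / [4]
  Insert 5 (step 5): P = [2, 3, 5] / [4, 6];  Q = [1, 2, 3] / [4, 5]
  Insert 8 (step 6): P = [2, 3, 5, 8] / [4, 6];  Q = [1, 2, 3, 6] / [4, 5]
  Insert 7 (step 7): P = [2, 3, 5, 7] / [4, 6, 8];  Q = [1, 2, 3, 6] / [4, 5, 7]
  Insert 1 (step 8): P = [1, 3, 5, 7] / [2, 6, 8] / [4];  Q = [1, 2, 3, 6] / [4, 5, 7] / [8]
Final shape: (4, 3, 1).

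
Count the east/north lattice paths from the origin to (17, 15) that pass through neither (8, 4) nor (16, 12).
Number of paths = 386378100

Inclusion–exclusion. Total paths: C(32, 17) = 565722720. Through P₁: C(12, 8)·C(20, 9) = 83140200. Through P₂: C(28, 16)·C(4, 1) = 121687020. Since P₁ is strictly southwest of P₂, a monotone path through both must visit P₁ then P₂; paths through both = C(12, 8)·C(16, 8)·C(4, 1) = 25482600. Avoid both = 565722720 − 83140200 − 121687020 + 25482600 = 386378100.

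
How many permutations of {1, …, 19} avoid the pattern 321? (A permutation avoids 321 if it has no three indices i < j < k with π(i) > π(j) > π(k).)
C_19 = 1767263190

These 321-avoiding permutations are counted by the Catalan number C_n = (1/(n + 1)) · C(2n, n). For n = 19: C_19 = (1/20) · C(38, 19) = 35345263800/20 = 1767263190.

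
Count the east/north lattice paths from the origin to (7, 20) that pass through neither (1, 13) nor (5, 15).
Number of paths = 542832

Inclusion–exclusion. Total paths: C(27, 7) = 888030. Through P₁: C(14, 1)·C(13, 6) = 24024. Through P₂: C(20, 5)·C(7, 2) = 325584. Since P₁ is strictly southwest of P₂, a monotone path through both must visit P₁ then P₂; paths through both = C(14, 1)·C(6, 4)·C(7, 2) = 4410. Avoid both = 888030 − 24024 − 325584 + 4410 = 542832.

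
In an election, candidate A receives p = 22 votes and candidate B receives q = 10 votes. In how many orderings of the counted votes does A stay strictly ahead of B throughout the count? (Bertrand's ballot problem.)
Strict-lead orderings = 24192090

Total orderings of the 32 votes with 22 for A: C(32, 22) = 64512240. By the Bertrand ballot formula (Cycle Lemma / reflection principle), the number of orderings in which A is strictly ahead of B throughout is (p − q)/(p + q) · C(p + q, p) = (22 − 10)/(22 + 10) · 64512240 = 24192090.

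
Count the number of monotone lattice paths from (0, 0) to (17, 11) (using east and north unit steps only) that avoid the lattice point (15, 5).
Number of paths = 21040068

Total paths from (0, 0) to (17, 11): C(28, 17) = 21474180. Paths through (15, 5): (paths (0, 0) → (15, 5)) × (paths (15, 5) → (17, 11)) = C(20, 15) · C(8, 2) = 15504 · 28 = 434112. Avoidance count = 21474180 − 434112 = 21040068.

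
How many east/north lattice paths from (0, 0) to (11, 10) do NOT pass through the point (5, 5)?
Number of paths = 236292

Total paths from (0, 0) to (11, 10): C(21, 11) = 352716. Paths through (5, 5): (paths (0, 0) → (5, 5)) × (paths (5, 5) → (11, 10)) = C(10, 5) · C(11, 6) = 252 · 462 = 116424. Avoidance count = 352716 − 116424 = 236292.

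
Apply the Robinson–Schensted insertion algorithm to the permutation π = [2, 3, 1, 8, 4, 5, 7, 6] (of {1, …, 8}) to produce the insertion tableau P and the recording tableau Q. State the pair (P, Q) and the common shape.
P = [1, 3, 4, 5, 6] / [2, 7] / [8];  Q = [1, 2, 4, 6, 7] / [3, 5] / [8];  common shape = (5, 2, 1)

Row-insert the values π_1, π_2, … into P one at a time, bumping the leftmost entry strictly greater than the inserted value down to the next row. The recording tableau Q records, in position (i, j), the step at which that cell was added to P.
  Insert 2 (step 1): P = [2];  Q = [1]
  Insert 3 (step 2): P = [2, 3];  Q = [1, 2]
  Insert 1 (step 3): P = [1, 3] / [2];  Q = [1, 2] / [3]
  Insert 8 (step 4): P = [1, 3, 8] / [2];  Q = [1, 2, 4] / [3]
  Insert 4 (step 5): P = [1, 3, 4] / [2, 8];  Q = [1, 2, 4] / [3, 5]
  Insert 5 (step 6): P = [1, 3, 4, 5] / [2, 8];  Q = [1, 2, 4, 6] / [3, 5]
  Insert 7 (step 7): P = [1, 3, 4, 5, 7] / [2, 8];  Q = [1, 2, 4, 6, 7] / [3, 5]
  Insert 6 (step 8): P = [1, 3, 4, 5, 6] / [2, 7] / [8];  Q = [1, 2, 4, 6, 7] / [3, 5] / [8]
Final shape: (5, 2, 1).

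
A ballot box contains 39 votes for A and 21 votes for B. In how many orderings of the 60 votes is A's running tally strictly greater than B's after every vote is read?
Strict-lead orderings = 2395339717603140

Total orderings of the 60 votes with 39 for A: C(60, 39) = 7984465725343800. By the Bertrand ballot formula (Cycle Lemma / reflection principle), the number of orderings in which A is strictly ahead of B throughout is (p − q)/(p + q) · C(p + q, p) = (39 − 21)/(39 + 21) · 7984465725343800 = 2395339717603140.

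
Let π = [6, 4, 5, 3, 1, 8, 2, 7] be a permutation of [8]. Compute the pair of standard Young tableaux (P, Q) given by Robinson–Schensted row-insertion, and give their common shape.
P = [1, 2, 7] / [3, 5, 8] / [4] / [6];  Q = [1, 3, 6] / [2, 7, 8] / [4] / [5];  common shape = (3, 3, 1, 1)

Row-insert the values π_1, π_2, … into P one at a time, bumping the leftmost entry strictly greater than the inserted value down to the next row. The recording tableau Q records, in position (i, j), the step at which that cell was added to P.
  Insert 6 (step 1): P = [6];  Q = [1]
  Insert 4 (step 2): P = [4] / [6];  Q = [1] / [2]
  Insert 5 (step 3): P = [4, 5] / [6];  Q = [1, 3] / [2]
  Insert 3 (step 4): P = [3, 5] / [4] / [6];  Q = [1, 3] / [2] / [4]
  Insert 1 (step 5): P = [1, 5] / [3] / [4] / [6];  Q = [1, 3] / [2] / [4] / [5]
  Insert 8 (step 6): P = [1, 5, 8] / [3] / [4] / [6];  Q = [1, 3, 6] / [2] / [4] / [5]
  Insert 2 (step 7): P = [1, 2, 8] / [3, 5] / [4] / [6];  Q = [1, 3, 6] / [2, 7] / [4] / [5]
  Insert 7 (step 8): P = [1, 2, 7] / [3, 5, 8] / [4] / [6];  Q = [1, 3, 6] / [2, 7, 8] / [4] / [5]
Final shape: (3, 3, 1, 1).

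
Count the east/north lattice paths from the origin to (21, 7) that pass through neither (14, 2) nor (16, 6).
Number of paths = 652122

Inclusion–exclusion. Total paths: C(28, 21) = 1184040. Through P₁: C(16, 14)·C(12, 7) = 95040. Through P₂: C(22, 16)·C(6, 5) = 447678. Since P₁ is strictly southwest of P₂, a monotone path through both must visit P₁ then P₂; paths through both = C(16, 14)·C(6, 2)·C(6, 5) = 10800. Avoid both = 1184040 − 95040 − 447678 + 10800 = 652122.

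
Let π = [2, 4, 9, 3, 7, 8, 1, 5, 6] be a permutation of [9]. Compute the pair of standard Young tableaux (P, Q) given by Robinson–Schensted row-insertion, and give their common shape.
P = [1, 3, 5, 6] / [2, 7, 8] / [4, 9];  Q = [1, 2, 3, 6] / [4, 5, 9] / [7, 8];  common shape = (4, 3, 2)

Row-insert the values π_1, π_2, … into P one at a time, bumping the leftmost entry strictly greater than the inserted value down to the next row. The recording tableau Q records, in position (i, j), the step at which that cell was added to P.
  Insert 2 (step 1): P = [2];  Q = [1]
  Insert 4 (step 2): P = [2, 4];  Q = [1, 2]
  Insert 9 (step 3): P = [2, 4, 9];  Q = [1, 2, 3]
  Insert 3 (step 4): P = [2, 3, 9] / [4];  Q = [1, 2, 3] / [4]
  Insert 7 (step 5): P = [2, 3, 7] / [4, 9];  Q = [1, 2, 3] / [4, 5]
  Insert 8 (step 6): P = [2, 3, 7, 8] / [4, 9];  Q = [1, 2, 3, 6] / [4, 5]
  Insert 1 (step 7): P = [1, 3, 7, 8] / [2, 9] / [4];  Q = [1, 2, 3, 6] / [4, 5] / [7]
  Insert 5 (step 8): P = [1, 3, 5, 8] / [2, 7] / [4, 9];  Q = [1, 2, 3, 6] / [4, 5] / [7, 8]
  Insert 6 (step 9): P = [1, 3, 5, 6] / [2, 7, 8] / [4, 9];  Q = [1, 2, 3, 6] / [4, 5, 9] / [7, 8]
Final shape: (4, 3, 2).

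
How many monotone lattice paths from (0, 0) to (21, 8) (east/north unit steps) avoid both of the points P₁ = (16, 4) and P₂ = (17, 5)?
Number of paths = 3099135

Inclusion–exclusion. Total paths: C(29, 21) = 4292145. Through P₁: C(20, 16)·C(9, 5) = 610470. Through P₂: C(22, 17)·C(7, 4) = 921690. Since P₁ is strictly southwest of P₂, a monotone path through both must visit P₁ then P₂; paths through both = C(20, 16)·C(2, 1)·C(7, 4) = 339150. Avoid both = 4292145 − 610470 − 921690 + 339150 = 3099135.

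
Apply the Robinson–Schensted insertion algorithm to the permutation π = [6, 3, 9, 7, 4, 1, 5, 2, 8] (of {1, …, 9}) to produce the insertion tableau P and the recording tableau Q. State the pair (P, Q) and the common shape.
P = [1, 2, 5, 8] / [3, 4] / [6, 7] / [9];  Q = [1, 3, 7, 9] / [2, 4] / [5, 8] / [6];  common shape = (4, 2, 2, 1)

Row-insert the values π_1, π_2, … into P one at a time, bumping the leftmost entry strictly greater than the inserted value down to the next row. The recording tableau Q records, in position (i, j), the step at which that cell was added to P.
  Insert 6 (step 1): P = [6];  Q = [1]
  Insert 3 (step 2): P = [3] / [6];  Q = [1] / [2]
  Insert 9 (step 3): P = [3, 9] / [6];  Q = [1, 3] / [2]
  Insert 7 (step 4): P = [3, 7] / [6, 9];  Q = [1, 3] / [2, 4]
  Insert 4 (step 5): P = [3, 4] / [6, 7] / [9];  Q = [1, 3] / [2, 4] / [5]
  Insert 1 (step 6): P = [1, 4] / [3, 7] / [6] / [9];  Q = [1, 3] / [2, 4] / [5] / [6]
  Insert 5 (step 7): P = [1, 4, 5] / [3, 7] / [6] / [9];  Q = [1, 3, 7] / [2, 4] / [5] / [6]
  Insert 2 (step 8): P = [1, 2, 5] / [3, 4] / [6, 7] / [9];  Q = [1, 3, 7] / [2, 4] / [5, 8] / [6]
  Insert 8 (step 9): P = [1, 2, 5, 8] / [3, 4] / [6, 7] / [9];  Q = [1, 3, 7, 9] / [2, 4] / [5, 8] / [6]
Final shape: (4, 2, 2, 1).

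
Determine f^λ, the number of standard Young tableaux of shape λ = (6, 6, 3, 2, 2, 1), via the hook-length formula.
# SYT of shape (6, 6, 3, 2, 2, 1) = 123450600

Hook-length formula: f^λ = n! / Π hook(c), product over all cells c of the Young diagram. For λ = (6, 6, 3, 2, 2, 1), n = 20 boxes. Hook lengths by row (left-to-right, top-to-bottom): [11, 9, 6, 4, 3, 2]; [10, 8, 5, 3, 2, 1]; [6, 4, 1]; [4, 2]; [3, 1]; [1]. Product of hooks = 19707494400. So f^λ = 20! / 19707494400 = 2432902008176640000 / 19707494400 = 123450600.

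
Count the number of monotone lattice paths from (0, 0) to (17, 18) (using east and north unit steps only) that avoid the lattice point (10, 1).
Number of paths = 4533760506

Total paths from (0, 0) to (17, 18): C(35, 17) = 4537567650. Paths through (10, 1): (paths (0, 0) → (10, 1)) × (paths (10, 1) → (17, 18)) = C(11, 10) · C(24, 7) = 11 · 346104 = 3807144. Avoidance count = 4537567650 − 3807144 = 4533760506.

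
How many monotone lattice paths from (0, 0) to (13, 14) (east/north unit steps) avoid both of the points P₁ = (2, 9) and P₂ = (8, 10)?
Number of paths = 14353062

Inclusion–exclusion. Total paths: C(27, 13) = 20058300. Through P₁: C(11, 2)·C(16, 11) = 240240. Through P₂: C(18, 8)·C(9, 5) = 5513508. Since P₁ is strictly southwest of P₂, a monotone path through both must visit P₁ then P₂; paths through both = C(11, 2)·C(7, 6)·C(9, 5) = 48510. Avoid both = 20058300 − 240240 − 5513508 + 48510 = 14353062.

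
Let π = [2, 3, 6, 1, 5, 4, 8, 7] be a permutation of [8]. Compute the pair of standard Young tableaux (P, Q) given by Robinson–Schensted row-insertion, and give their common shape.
P = [1, 3, 4, 7] / [2, 5, 8] / [6];  Q = [1, 2, 3, 7] / [4, 5, 8] / [6];  common shape = (4, 3, 1)

Row-insert the values π_1, π_2, … into P one at a time, bumping the leftmost entry strictly greater than the inserted value down to the next row. The recording tableau Q records, in position (i, j), the step at which that cell was added to P.
  Insert 2 (step 1): P = [2];  Q = [1]
  Insert 3 (step 2): P = [2, 3];  Q = [1, 2]
  Insert 6 (step 3): P = [2, 3, 6];  Q = [1, 2, 3]
  Insert 1 (step 4): P = [1, 3, 6] / [2];  Q = [1, 2, 3] / [4]
  Insert 5 (step 5): P = [1, 3, 5] / [2, 6];  Q = [1, 2, 3] / [4, 5]
  Insert 4 (step 6): P = [1, 3, 4] / [2, 5] / [6];  Q = [1, 2, 3] / [4, 5] / [6]
  Insert 8 (step 7): P = [1, 3, 4, 8] / [2, 5] / [6];  Q = [1, 2, 3, 7] / [4, 5] / [6]
  Insert 7 (step 8): P = [1, 3, 4, 7] / [2, 5, 8] / [6];  Q = [1, 2, 3, 7] / [4, 5, 8] / [6]
Final shape: (4, 3, 1).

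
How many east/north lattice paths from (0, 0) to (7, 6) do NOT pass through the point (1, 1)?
Number of paths = 792

Total paths from (0, 0) to (7, 6): C(13, 7) = 1716. Paths through (1, 1): (paths (0, 0) → (1, 1)) × (paths (1, 1) → (7, 6)) = C(2, 1) · C(11, 6) = 2 · 462 = 924. Avoidance count = 1716 − 924 = 792.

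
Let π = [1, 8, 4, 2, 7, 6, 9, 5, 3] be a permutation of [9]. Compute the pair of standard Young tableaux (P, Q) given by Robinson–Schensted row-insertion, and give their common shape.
P = [1, 2, 3, 9] / [4, 5] / [6] / [7] / [8];  Q = [1, 2, 5, 7] / [3, 6] / [4] / [8] / [9];  common shape = (4, 2, 1, 1, 1)

Row-insert the values π_1, π_2, … into P one at a time, bumping the leftmost entry strictly greater than the inserted value down to the next row. The recording tableau Q records, in position (i, j), the step at which that cell was added to P.
  Insert 1 (step 1): P = [1];  Q = [1]
  Insert 8 (step 2): P = [1, 8];  Q = [1, 2]
  Insert 4 (step 3): P = [1, 4] / [8];  Q = [1, 2] / [3]
  Insert 2 (step 4): P = [1, 2] / [4] / [8];  Q = [1, 2] / [3] / [4]
  Insert 7 (step 5): P = [1, 2, 7] / [4] / [8];  Q = [1, 2, 5] / [3] / [4]
  Insert 6 (step 6): P = [1, 2, 6] / [4, 7] / [8];  Q = [1, 2, 5] / [3, 6] / [4]
  Insert 9 (step 7): P = [1, 2, 6, 9] / [4, 7] / [8];  Q = [1, 2, 5, 7] / [3, 6] / [4]
  Insert 5 (step 8): P = [1, 2, 5, 9] / [4, 6] / [7] / [8];  Q = [1, 2, 5, 7] / [3, 6] / [4] / [8]
  Insert 3 (step 9): P = [1, 2, 3, 9] / [4, 5] / [6] / [7] / [8];  Q = [1, 2, 5, 7] / [3, 6] / [4] / [8] / [9]
Final shape: (4, 2, 1, 1, 1).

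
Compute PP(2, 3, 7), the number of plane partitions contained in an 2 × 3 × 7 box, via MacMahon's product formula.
PP(2, 3, 7) = 4950

Evaluate the triple product over i = 1..2, j = 1..3, k = 1..7. The factors are (2/1) · (3/2) · (4/3) · (5/4) · (6/5) · (7/6) · (8/7) · (3/2) · … (42 factors total). The numerators and denominators telescope so the product is an integer; carrying out the multiplication exactly gives PP(2, 3, 7) = 4950.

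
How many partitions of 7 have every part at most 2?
p(7, parts ≤ 2) = 4

Partitions of 7 with all parts ≤ 2: 2+2+2+1, 2+2+1+1+1, 2+1+1+1+1+1, 1+1+1+1+1+1+1. Count = 4.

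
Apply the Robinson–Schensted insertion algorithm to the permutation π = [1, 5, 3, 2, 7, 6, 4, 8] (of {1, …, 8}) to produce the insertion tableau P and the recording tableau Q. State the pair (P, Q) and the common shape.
P = [1, 2, 4, 8] / [3, 6] / [5, 7];  Q = [1, 2, 5, 8] / [3, 6] / [4, 7];  common shape = (4, 2, 2)

Row-insert the values π_1, π_2, … into P one at a time, bumping the leftmost entry strictly greater than the inserted value down to the next row. The recording tableau Q records, in position (i, j), the step at which that cell was added to P.
  Insert 1 (step 1): P = [1];  Q = [1]
  Insert 5 (step 2): P = [1, 5];  Q = [1, 2]
  Insert 3 (step 3): P = [1, 3] / [5];  Q = [1, 2] / [3]
  Insert 2 (step 4): P = [1, 2] / [3] / [5];  Q = [1, 2] / [3] / [4]
  Insert 7 (step 5): P = [1, 2, 7] / [3] / [5];  Q = [1, 2, 5] / [3] / [4]
  Insert 6 (step 6): P = [1, 2, 6] / [3, 7] / [5];  Q = [1, 2, 5] / [3, 6] / [4]
  Insert 4 (step 7): P = [1, 2, 4] / [3, 6] / [5, 7];  Q = [1, 2, 5] / [3, 6] / [4, 7]
  Insert 8 (step 8): P = [1, 2, 4, 8] / [3, 6] / [5, 7];  Q = [1, 2, 5, 8] / [3, 6] / [4, 7]
Final shape: (4, 2, 2).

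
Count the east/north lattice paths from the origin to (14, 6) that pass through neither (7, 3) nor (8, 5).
Number of paths = 17871

Inclusion–exclusion. Total paths: C(20, 14) = 38760. Through P₁: C(10, 7)·C(10, 7) = 14400. Through P₂: C(13, 8)·C(7, 6) = 9009. Since P₁ is strictly southwest of P₂, a monotone path through both must visit P₁ then P₂; paths through both = C(10, 7)·C(3, 1)·C(7, 6) = 2520. Avoid both = 38760 − 14400 − 9009 + 2520 = 17871.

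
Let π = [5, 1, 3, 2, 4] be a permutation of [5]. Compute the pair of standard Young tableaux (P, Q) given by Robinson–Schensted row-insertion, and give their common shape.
P = [1, 2, 4] / [3] / [5];  Q = [1, 3, 5] / [2] / [4];  common shape = (3, 1, 1)

Row-insert the values π_1, π_2, … into P one at a time, bumping the leftmost entry strictly greater than the inserted value down to the next row. The recording tableau Q records, in position (i, j), the step at which that cell was added to P.
  Insert 5 (step 1): P = [5];  Q = [1]
  Insert 1 (step 2): P = [1] / [5];  Q = [1] / [2]
  Insert 3 (step 3): P = [1, 3] / [5];  Q = [1, 3] / [2]
  Insert 2 (step 4): P = [1, 2] / [3] / [5];  Q = [1, 3] / [2] / [4]
  Insert 4 (step 5): P = [1, 2, 4] / [3] / [5];  Q = [1, 3, 5] / [2] / [4]
Final shape: (3, 1, 1).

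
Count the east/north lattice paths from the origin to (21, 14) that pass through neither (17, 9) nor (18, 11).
Number of paths = 1421793300

Inclusion–exclusion. Total paths: C(35, 21) = 2319959400. Through P₁: C(26, 17)·C(9, 4) = 393693300. Through P₂: C(29, 18)·C(6, 3) = 691945800. Since P₁ is strictly southwest of P₂, a monotone path through both must visit P₁ then P₂; paths through both = C(26, 17)·C(3, 1)·C(6, 3) = 187473000. Avoid both = 2319959400 − 393693300 − 691945800 + 187473000 = 1421793300.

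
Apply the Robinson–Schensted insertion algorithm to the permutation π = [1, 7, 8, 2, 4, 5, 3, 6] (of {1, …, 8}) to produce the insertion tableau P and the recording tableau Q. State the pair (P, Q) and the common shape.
P = [1, 2, 3, 5, 6] / [4, 8] / [7];  Q = [1, 2, 3, 6, 8] / [4, 5] / [7];  common shape = (5, 2, 1)

Row-insert the values π_1, π_2, … into P one at a time, bumping the leftmost entry strictly greater than the inserted value down to the next row. The recording tableau Q records, in position (i, j), the step at which that cell was added to P.
  Insert 1 (step 1): P = [1];  Q = [1]
  Insert 7 (step 2): P = [1, 7];  Q = [1, 2]
  Insert 8 (step 3): P = [1, 7, 8];  Q = [1, 2, 3]
  Insert 2 (step 4): P = [1, 2, 8] / [7];  Q = [1, 2, 3] / [4]
  Insert 4 (step 5): P = [1, 2, 4] / [7, 8];  Q = [1, 2, 3] / [4, 5]
  Insert 5 (step 6): P = [1, 2, 4, 5] / [7, 8];  Q = [1, 2, 3, 6] / [4, 5]
  Insert 3 (step 7): P = [1, 2, 3, 5] / [4, 8] / [7];  Q = [1, 2, 3, 6] / [4, 5] / [7]
  Insert 6 (step 8): P = [1, 2, 3, 5, 6] / [4, 8] / [7];  Q = [1, 2, 3, 6, 8] / [4, 5] / [7]
Final shape: (5, 2, 1).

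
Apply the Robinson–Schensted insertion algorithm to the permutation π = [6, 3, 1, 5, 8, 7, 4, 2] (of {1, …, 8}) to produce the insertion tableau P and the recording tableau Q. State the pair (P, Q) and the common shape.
P = [1, 2, 7] / [3, 4] / [5, 8] / [6];  Q = [1, 4, 5] / [2, 6] / [3, 7] / [8];  common shape = (3, 2, 2, 1)

Row-insert the values π_1, π_2, … into P one at a time, bumping the leftmost entry strictly greater than the inserted value down to the next row. The recording tableau Q records, in position (i, j), the step at which that cell was added to P.
  Insert 6 (step 1): P = [6];  Q = [1]
  Insert 3 (step 2): P = [3] / [6];  Q = [1] / [2]
  Insert 1 (step 3): P = [1] / [3] / [6];  Q = [1] / [2] / [3]
  Insert 5 (step 4): P = [1, 5] / [3] / [6];  Q = [1, 4] / [2] / [3]
  Insert 8 (step 5): P = [1, 5, 8] / [3] / [6];  Q = [1, 4, 5] / [2] / [3]
  Insert 7 (step 6): P = [1, 5, 7] / [3, 8] / [6];  Q = [1, 4, 5] / [2, 6] / [3]
  Insert 4 (step 7): P = [1, 4, 7] / [3, 5] / [6, 8];  Q = [1, 4, 5] / [2, 6] / [3, 7]
  Insert 2 (step 8): P = [1, 2, 7] / [3, 4] / [5, 8] / [6];  Q = [1, 4, 5] / [2, 6] / [3, 7] / [8]
Final shape: (3, 2, 2, 1).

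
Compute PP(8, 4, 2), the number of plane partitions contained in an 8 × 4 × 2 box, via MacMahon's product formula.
PP(8, 4, 2) = 70785

Evaluate the triple product over i = 1..8, j = 1..4, k = 1..2. The factors are (2/1) · (3/2) · (3/2) · (4/3) · (4/3) · (5/4) · (5/4) · (6/5) · … (64 factors total). The numerators and denominators telescope so the product is an integer; carrying out the multiplication exactly gives PP(8, 4, 2) = 70785.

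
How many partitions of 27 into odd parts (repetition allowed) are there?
p_odd(27) = 192

Enumerate partitions using only odd parts via the recurrence o(n, m) = o(n, m−2) + o(n−m, m) over odd m, starting from the largest odd part ≤ n. This gives p_odd(27) = 192. (Euler's theorem: equals the count of distinct-part partitions.)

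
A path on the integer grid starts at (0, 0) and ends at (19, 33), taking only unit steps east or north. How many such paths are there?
Number of paths = 76360380541900

A monotone lattice path from (0, 0) to (19, 33) consists of 19 east steps and 33 north steps in some order, so it is determined by which 19 of the 52 steps are east. The count is C(52, 19) = 76360380541900.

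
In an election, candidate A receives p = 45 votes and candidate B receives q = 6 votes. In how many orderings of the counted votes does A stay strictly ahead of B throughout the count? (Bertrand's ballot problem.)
Strict-lead orderings = 13771940

Total orderings of the 51 votes with 45 for A: C(51, 45) = 18009460. By the Bertrand ballot formula (Cycle Lemma / reflection principle), the number of orderings in which A is strictly ahead of B throughout is (p − q)/(p + q) · C(p + q, p) = (45 − 6)/(45 + 6) · 18009460 = 13771940.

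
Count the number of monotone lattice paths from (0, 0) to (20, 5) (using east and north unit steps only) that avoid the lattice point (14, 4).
Number of paths = 31710

Total paths from (0, 0) to (20, 5): C(25, 20) = 53130. Paths through (14, 4): (paths (0, 0) → (14, 4)) × (paths (14, 4) → (20, 5)) = C(18, 14) · C(7, 6) = 3060 · 7 = 21420. Avoidance count = 53130 − 21420 = 31710.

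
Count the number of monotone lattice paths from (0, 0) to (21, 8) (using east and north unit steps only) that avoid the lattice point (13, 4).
Number of paths = 3114045

Total paths from (0, 0) to (21, 8): C(29, 21) = 4292145. Paths through (13, 4): (paths (0, 0) → (13, 4)) × (paths (13, 4) → (21, 8)) = C(17, 13) · C(12, 8) = 2380 · 495 = 1178100. Avoidance count = 4292145 − 1178100 = 3114045.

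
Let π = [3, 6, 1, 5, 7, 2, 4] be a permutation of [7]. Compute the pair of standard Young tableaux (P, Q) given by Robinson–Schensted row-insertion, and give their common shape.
P = [1, 2, 4] / [3, 5, 7] / [6];  Q = [1, 2, 5] / [3, 4, 7] / [6];  common shape = (3, 3, 1)

Row-insert the values π_1, π_2, … into P one at a time, bumping the leftmost entry strictly greater than the inserted value down to the next row. The recording tableau Q records, in position (i, j), the step at which that cell was added to P.
  Insert 3 (step 1): P = [3];  Q = [1]
  Insert 6 (step 2): P = [3, 6];  Q = [1, 2]
  Insert 1 (step 3): P = [1, 6] / [3];  Q = [1, 2] / [3]
  Insert 5 (step 4): P = [1, 5] / [3, 6];  Q = [1, 2] / [3, 4]
  Insert 7 (step 5): P = [1, 5, 7] / [3, 6];  Q = [1, 2, 5] / [3, 4]
  Insert 2 (step 6): P = [1, 2, 7] / [3, 5] / [6];  Q = [1, 2, 5] / [3, 4] / [6]
  Insert 4 (step 7): P = [1, 2, 4] / [3, 5, 7] / [6];  Q = [1, 2, 5] / [3, 4, 7] / [6]
Final shape: (3, 3, 1).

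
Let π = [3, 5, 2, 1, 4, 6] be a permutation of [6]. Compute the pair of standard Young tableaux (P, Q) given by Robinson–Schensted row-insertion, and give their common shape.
P = [1, 4, 6] / [2, 5] / [3];  Q = [1, 2, 6] / [3, 5] / [4];  common shape = (3, 2, 1)

Row-insert the values π_1, π_2, … into P one at a time, bumping the leftmost entry strictly greater than the inserted value down to the next row. The recording tableau Q records, in position (i, j), the step at which that cell was added to P.
  Insert 3 (step 1): P = [3];  Q = [1]
  Insert 5 (step 2): P = [3, 5];  Q = [1, 2]
  Insert 2 (step 3): P = [2, 5] / [3];  Q = [1, 2] / [3]
  Insert 1 (step 4): P = [1, 5] / [2] / [3];  Q = [1, 2] / [3] / [4]
  Insert 4 (step 5): P = [1, 4] / [2, 5] / [3];  Q = [1, 2] / [3, 5] / [4]
  Insert 6 (step 6): P = [1, 4, 6] / [2, 5] / [3];  Q = [1, 2, 6] / [3, 5] / [4]
Final shape: (3, 2, 1).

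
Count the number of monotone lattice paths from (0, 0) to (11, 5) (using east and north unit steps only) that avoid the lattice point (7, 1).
Number of paths = 3808

Total paths from (0, 0) to (11, 5): C(16, 11) = 4368. Paths through (7, 1): (paths (0, 0) → (7, 1)) × (paths (7, 1) → (11, 5)) = C(8, 7) · C(8, 4) = 8 · 70 = 560. Avoidance count = 4368 − 560 = 3808.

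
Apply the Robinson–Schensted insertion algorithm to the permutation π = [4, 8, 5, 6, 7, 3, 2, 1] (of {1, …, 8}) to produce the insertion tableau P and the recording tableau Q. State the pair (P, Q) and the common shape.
P = [1, 5, 6, 7] / [2] / [3] / [4] / [8];  Q = [1, 2, 4, 5] / [3] / [6] / [7] / [8];  common shape = (4, 1, 1, 1, 1)

Row-insert the values π_1, π_2, … into P one at a time, bumping the leftmost entry strictly greater than the inserted value down to the next row. The recording tableau Q records, in position (i, j), the step at which that cell was added to P.
  Insert 4 (step 1): P = [4];  Q = [1]
  Insert 8 (step 2): P = [4, 8];  Q = [1, 2]
  Insert 5 (step 3): P = [4, 5] / [8];  Q = [1, 2] / [3]
  Insert 6 (step 4): P = [4, 5, 6] / [8];  Q = [1, 2, 4] / [3]
  Insert 7 (step 5): P = [4, 5, 6, 7] / [8];  Q = [1, 2, 4, 5] / [3]
  Insert 3 (step 6): P = [3, 5, 6, 7] / [4] / [8];  Q = [1, 2, 4, 5] / [3] / [6]
  Insert 2 (step 7): P = [2, 5, 6, 7] / [3] / [4] / [8];  Q = [1, 2, 4, 5] / [3] / [6] / [7]
  Insert 1 (step 8): P = [1, 5, 6, 7] / [2] / [3] / [4] / [8];  Q = [1, 2, 4, 5] / [3] / [6] / [7] / [8]
Final shape: (4, 1, 1, 1, 1).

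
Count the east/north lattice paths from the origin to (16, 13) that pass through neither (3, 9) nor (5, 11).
Number of paths = 67102571

Inclusion–exclusion. Total paths: C(29, 16) = 67863915. Through P₁: C(12, 3)·C(17, 13) = 523600. Through P₂: C(16, 5)·C(13, 11) = 340704. Since P₁ is strictly southwest of P₂, a monotone path through both must visit P₁ then P₂; paths through both = C(12, 3)·C(4, 2)·C(13, 11) = 102960. Avoid both = 67863915 − 523600 − 340704 + 102960 = 67102571.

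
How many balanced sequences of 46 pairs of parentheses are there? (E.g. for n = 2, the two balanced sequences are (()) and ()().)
C_46 = 8740328711533173390046320

These balanced parentheses are counted by the Catalan number C_n = (1/(n + 1)) · C(2n, n). For n = 46: C_46 = (1/47) · C(92, 46) = 410795449442059149332177040/47 = 8740328711533173390046320.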